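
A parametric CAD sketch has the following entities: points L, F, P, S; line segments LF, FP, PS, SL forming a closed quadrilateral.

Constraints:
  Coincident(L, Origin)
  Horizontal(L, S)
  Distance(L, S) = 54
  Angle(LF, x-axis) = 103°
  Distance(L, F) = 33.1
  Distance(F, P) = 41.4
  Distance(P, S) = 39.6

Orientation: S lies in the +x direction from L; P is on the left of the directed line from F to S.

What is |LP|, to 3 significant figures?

48.1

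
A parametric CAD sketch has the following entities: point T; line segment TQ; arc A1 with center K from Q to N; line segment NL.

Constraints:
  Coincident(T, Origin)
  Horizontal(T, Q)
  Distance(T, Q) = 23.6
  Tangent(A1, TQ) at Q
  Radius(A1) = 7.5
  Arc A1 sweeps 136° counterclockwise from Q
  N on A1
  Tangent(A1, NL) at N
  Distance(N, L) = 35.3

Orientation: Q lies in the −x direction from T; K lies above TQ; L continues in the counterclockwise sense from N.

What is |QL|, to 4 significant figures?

42.51

T is at the origin; TQ is horizontal with |TQ| = 23.6 and Q on the −x side, so Q = (-23.60, 0.000). Since A1 is tangent to TQ there, KQ ⟂ TQ, so K = Q + (0, 7.5) = (-23.60, 7.500). On A1, Q sits at bearing -90° from K; a 136° counterclockwise sweep puts N at bearing 46°, so N = K + 7.5·(cos 46°, sin 46°) = (-18.39, 12.90). Tangency of A1 to NL means the radius KN is perpendicular to NL, so NL runs along (−sin 46°, cos 46°); with |NL| = 35.3, L = (-43.78, 37.42). Then |QL| = |L − Q| = 42.51.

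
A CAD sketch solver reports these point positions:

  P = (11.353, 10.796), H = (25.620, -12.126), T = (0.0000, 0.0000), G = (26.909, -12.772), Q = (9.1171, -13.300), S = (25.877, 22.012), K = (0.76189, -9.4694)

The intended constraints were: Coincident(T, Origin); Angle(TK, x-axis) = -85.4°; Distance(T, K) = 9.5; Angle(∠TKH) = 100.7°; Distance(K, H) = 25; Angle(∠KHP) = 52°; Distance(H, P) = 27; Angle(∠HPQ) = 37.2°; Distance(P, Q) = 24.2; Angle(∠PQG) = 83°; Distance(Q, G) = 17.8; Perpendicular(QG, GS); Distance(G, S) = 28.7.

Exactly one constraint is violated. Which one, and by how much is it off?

Distance(G, S) = 28.7 — off by 6.10.

T = (0.00, 0.00) ✓; TK at -85.40° ✓; |TK| = 9.500 ✓; ∠TKH = 100.7° ✓; |KH| = 25.00 ✓; ∠KHP = 52.00° ✓; |HP| = 27.00 ✓; ∠HPQ = 37.20° ✓; |PQ| = 24.20 ✓; ∠PQG = 83.00° ✓; |QG| = 17.80 ✓; ∠(QG, GS) = 90.00° ✓; |GS| = 34.80 ✗.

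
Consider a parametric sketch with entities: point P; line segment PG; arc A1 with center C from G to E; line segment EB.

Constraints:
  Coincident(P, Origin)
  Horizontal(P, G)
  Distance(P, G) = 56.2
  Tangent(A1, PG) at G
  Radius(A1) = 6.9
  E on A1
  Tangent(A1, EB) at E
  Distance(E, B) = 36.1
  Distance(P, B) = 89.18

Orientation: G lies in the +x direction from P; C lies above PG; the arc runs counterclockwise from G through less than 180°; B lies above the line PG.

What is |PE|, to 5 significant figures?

61.782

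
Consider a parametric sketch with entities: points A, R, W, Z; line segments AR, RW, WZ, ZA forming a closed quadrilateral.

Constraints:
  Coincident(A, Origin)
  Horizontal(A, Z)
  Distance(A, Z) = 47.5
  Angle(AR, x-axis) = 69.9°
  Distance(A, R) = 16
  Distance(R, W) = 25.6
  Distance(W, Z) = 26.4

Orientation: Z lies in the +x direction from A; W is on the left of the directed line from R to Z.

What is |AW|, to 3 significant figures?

36.7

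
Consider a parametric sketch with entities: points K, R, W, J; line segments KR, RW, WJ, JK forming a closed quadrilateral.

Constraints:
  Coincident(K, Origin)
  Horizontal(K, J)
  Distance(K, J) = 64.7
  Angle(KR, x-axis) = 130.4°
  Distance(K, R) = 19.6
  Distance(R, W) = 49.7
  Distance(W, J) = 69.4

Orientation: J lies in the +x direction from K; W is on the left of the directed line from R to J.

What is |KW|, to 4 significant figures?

56.24

Checks: |RW| = 49.70 ✓; |WJ| = 69.40 ✓.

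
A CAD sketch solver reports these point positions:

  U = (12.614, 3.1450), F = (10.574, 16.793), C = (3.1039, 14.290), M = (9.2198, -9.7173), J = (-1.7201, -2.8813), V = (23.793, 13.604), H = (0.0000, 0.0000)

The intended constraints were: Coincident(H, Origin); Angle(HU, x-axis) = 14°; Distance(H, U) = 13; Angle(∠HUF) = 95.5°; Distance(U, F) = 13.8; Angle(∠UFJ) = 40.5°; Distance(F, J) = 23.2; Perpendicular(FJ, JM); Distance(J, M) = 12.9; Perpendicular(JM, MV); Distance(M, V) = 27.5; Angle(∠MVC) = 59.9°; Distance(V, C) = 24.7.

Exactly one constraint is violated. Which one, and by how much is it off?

Distance(V, C) = 24.7 — off by 4.00.

H = (0.00, 0.00) ✓; HU at 14.00° ✓; |HU| = 13.00 ✓; ∠HUF = 95.50° ✓; |UF| = 13.80 ✓; ∠UFJ = 40.50° ✓; |FJ| = 23.20 ✓; ∠(FJ, JM) = 90.00° ✓; |JM| = 12.90 ✓; ∠(JM, MV) = 90.00° ✓; |MV| = 27.50 ✓; ∠MVC = 59.90° ✓; |VC| = 20.70 ✗.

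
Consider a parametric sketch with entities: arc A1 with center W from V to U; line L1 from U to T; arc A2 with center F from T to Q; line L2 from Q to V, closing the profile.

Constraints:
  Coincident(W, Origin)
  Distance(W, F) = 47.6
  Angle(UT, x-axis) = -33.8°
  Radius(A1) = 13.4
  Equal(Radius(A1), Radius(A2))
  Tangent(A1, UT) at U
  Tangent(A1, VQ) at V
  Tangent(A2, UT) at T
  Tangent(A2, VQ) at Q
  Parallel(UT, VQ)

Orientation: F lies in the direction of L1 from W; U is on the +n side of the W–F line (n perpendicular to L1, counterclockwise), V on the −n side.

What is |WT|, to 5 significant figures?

49.450

The slot axis is L1's direction at -33.8°, so u = (cos -33.8°, sin -33.8°) = (0.83098, -0.55630) and n = (−sin -33.8°, cos -33.8°) = (0.55630, 0.83098). W is at the origin and F lies 47.6 along u from W, so F = 47.6·u = (39.555, -26.480). Tangency of A1 to both parallel lines with radius 13.4 puts U and V at W ± 13.4·n: U = (7.4544, 11.135), V = (-7.4544, -11.135). Equal radii place T and Q the same way about F: T = F + 13.4·n = (47.009, -15.344), Q = F − 13.4·n = (32.100, -37.615). Then |WT| = |T − W| = 49.450.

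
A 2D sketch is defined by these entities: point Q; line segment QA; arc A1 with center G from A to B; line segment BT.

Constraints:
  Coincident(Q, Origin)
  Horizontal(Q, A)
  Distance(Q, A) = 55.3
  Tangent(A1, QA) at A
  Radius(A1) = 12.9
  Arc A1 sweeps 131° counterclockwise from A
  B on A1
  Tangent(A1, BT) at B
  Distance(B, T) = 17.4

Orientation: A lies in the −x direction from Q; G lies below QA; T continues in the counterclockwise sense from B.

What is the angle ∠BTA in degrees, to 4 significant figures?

38.21°

Q is at the origin; Q and A share the same y with |QA| = 55.3 and A on the −x side, so A = (-55.30, 0.000). The tangent condition forces GA to be normal to QA, so G = A + (0, -12.9) = (-55.30, -12.90). On A1, A sits at bearing 90° from G; a 131° counterclockwise sweep puts B at bearing 221°, so B = G + 12.9·(cos 221°, sin 221°) = (-65.04, -21.36). Tangency of A1 to BT means the radius GB is perpendicular to BT, so BT runs along (−sin 221°, cos 221°); with |BT| = 17.4, T = (-53.62, -34.50). Then cos ∠BTA = TB·TA / (|TB||TA|), giving 38.21°.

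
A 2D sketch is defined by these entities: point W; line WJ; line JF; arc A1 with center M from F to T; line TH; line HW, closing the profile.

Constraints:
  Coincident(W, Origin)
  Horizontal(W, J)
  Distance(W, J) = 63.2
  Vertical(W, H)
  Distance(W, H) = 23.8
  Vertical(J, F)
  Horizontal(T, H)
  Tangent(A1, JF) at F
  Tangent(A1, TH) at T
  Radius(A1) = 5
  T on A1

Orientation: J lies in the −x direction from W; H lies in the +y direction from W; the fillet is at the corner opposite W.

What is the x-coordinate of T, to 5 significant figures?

-58.200

The virtual corner opposite W is at (-63.200, 23.800). The tangent condition forces MF to be normal to JF and tangency of A1 to TH means the radius MT is perpendicular to TH, with radius 5.0, so the center M sits 5.0 in from both sides at M = (-58.200, 18.800). That places the tangent points at F = (-63.200, 18.800) on JF and T = (-58.200, 23.800) on TH. So T.x = -58.200.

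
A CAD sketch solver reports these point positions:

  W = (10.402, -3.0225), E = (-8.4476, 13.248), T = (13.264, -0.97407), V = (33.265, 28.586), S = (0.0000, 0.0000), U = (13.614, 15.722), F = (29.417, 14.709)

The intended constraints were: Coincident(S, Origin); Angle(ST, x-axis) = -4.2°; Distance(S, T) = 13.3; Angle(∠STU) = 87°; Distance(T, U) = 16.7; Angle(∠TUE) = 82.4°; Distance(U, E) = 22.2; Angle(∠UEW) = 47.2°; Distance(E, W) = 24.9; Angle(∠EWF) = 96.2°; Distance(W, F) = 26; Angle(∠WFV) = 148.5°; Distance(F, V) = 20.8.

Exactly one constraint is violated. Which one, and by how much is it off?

Distance(F, V) = 20.8 — off by 6.40.

S = (0.00, 0.00) ✓; ST at -4.200° ✓; |ST| = 13.30 ✓; ∠STU = 87.00° ✓; |TU| = 16.70 ✓; ∠TUE = 82.40° ✓; |UE| = 22.20 ✓; ∠UEW = 47.20° ✓; |EW| = 24.90 ✓; ∠EWF = 96.20° ✓; |WF| = 26.00 ✓; ∠WFV = 148.5° ✓; |FV| = 14.40 ✗.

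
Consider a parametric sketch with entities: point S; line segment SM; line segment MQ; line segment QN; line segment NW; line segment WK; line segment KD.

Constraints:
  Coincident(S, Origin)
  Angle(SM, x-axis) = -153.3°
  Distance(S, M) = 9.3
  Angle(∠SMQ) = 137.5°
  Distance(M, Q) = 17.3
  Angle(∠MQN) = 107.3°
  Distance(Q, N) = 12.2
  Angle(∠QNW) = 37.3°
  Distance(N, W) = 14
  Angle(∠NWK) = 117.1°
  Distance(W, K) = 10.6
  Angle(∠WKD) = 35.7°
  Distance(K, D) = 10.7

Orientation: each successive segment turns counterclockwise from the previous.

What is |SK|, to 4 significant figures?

22.26

S is at the origin; SM runs at -153.3° with length 9.3, so M = (-8.308, -4.179). ∠SMQ = 137.5° gives MQ at -110.8° from the x-axis; with |MQ| = 17.3, Q = (-14.45, -20.35). ∠MQN = 107.3° gives QN at -38.10° from the x-axis; with |QN| = 12.2, N = (-4.851, -27.88). ∠QNW = 37.3° gives NW at 104.6° from the x-axis; with |NW| = 14.0, W = (-8.380, -14.33). ∠NWK = 117.1° gives WK at 167.5° from the x-axis; with |WK| = 10.6, K = (-18.73, -12.04). Then |SK| = |K − S| = 22.26.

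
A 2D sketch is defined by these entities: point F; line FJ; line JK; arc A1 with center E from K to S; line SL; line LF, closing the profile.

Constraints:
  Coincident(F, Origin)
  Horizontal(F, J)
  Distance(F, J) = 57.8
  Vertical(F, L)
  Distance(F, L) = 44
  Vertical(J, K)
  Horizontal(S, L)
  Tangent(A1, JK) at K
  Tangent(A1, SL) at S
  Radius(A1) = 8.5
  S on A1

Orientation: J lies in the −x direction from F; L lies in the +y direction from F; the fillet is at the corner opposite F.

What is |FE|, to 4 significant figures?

60.75

FL is vertical with |FL| = 44.0 and L on the +y side, so L = (0.000, 44.00). The virtual corner opposite F is at (-57.80, 44.00). A1 meets JK tangentially, so EK is at right angles to JK and the tangent condition forces ES to be normal to SL, with radius 8.5, so the center E sits 8.5 in from both sides at E = (-49.30, 35.50). Then |FE| = |E − F| = 60.75.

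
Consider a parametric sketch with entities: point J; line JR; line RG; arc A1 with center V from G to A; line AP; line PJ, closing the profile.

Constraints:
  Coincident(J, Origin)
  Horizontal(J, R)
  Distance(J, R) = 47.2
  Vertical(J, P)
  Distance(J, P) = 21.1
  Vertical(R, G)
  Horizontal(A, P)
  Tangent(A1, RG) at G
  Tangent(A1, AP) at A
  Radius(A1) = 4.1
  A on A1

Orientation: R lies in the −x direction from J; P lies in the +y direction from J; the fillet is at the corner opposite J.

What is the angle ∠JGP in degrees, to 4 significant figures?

24.77°

J is at the origin; JR is horizontal with |JR| = 47.2 and R on the −x side, so R = (-47.20, 0.000). JP is vertical with |JP| = 21.1 and P on the +y side, so P = (0.000, 21.10). The virtual corner opposite J is at (-47.20, 21.10). A1 meets RG tangentially, so VG is at right angles to RG and A1 meets AP tangentially, so VA is at right angles to AP, with radius 4.1, so the center V sits 4.1 in from both sides at V = (-43.10, 17.00). That places the tangent points at G = (-47.20, 17.00) on RG and A = (-43.10, 21.10) on AP. Then cos ∠JGP = GJ·GP / (|GJ||GP|), giving 24.77°.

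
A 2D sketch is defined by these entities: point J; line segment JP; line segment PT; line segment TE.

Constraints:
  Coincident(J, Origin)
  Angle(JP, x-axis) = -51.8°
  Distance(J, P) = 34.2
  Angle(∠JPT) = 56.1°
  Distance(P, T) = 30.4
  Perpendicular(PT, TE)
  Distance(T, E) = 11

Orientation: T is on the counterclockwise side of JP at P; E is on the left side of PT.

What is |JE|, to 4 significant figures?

20.75

∠JPT = 56.1°, so PT runs at -51.8° + (180° − 56.1°) = 72.10° from the x-axis; with |PT| = 30.4, T = P + 30.4·(cos 72.10°, sin 72.10°) = (30.49, 2.052). PT ⟂ TE; with |TE| = 11.0 on the left of PT, E = T + 11.0·(-0.9516, 0.3074) = (20.03, 5.433). Then |JE| = |E − J| = 20.75.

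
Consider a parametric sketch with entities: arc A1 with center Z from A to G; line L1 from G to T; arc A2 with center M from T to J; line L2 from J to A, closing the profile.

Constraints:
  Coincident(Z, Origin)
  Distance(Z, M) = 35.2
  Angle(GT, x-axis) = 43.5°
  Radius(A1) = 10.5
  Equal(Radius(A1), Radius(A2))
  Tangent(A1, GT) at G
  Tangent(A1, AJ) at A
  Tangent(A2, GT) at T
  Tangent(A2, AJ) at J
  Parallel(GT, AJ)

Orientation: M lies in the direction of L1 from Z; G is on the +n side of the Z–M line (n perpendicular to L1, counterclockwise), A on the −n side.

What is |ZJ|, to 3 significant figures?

36.7

The slot axis is L1's direction at 43.5°, so u = (cos 43.5°, sin 43.5°) = (0.725, 0.688) and n = (−sin 43.5°, cos 43.5°) = (-0.688, 0.725). Z is at the origin and M lies 35.2 along u from Z, so M = 35.2·u = (25.5, 24.2). Tangency of A1 to both parallel lines with radius 10.5 puts G and A at Z ± 10.5·n: G = (-7.23, 7.62), A = (7.23, -7.62). Equal radii place T and J the same way about M: T = M + 10.5·n = (18.3, 31.8), J = M − 10.5·n = (32.8, 16.6). Then |ZJ| = |J − Z| = 36.7.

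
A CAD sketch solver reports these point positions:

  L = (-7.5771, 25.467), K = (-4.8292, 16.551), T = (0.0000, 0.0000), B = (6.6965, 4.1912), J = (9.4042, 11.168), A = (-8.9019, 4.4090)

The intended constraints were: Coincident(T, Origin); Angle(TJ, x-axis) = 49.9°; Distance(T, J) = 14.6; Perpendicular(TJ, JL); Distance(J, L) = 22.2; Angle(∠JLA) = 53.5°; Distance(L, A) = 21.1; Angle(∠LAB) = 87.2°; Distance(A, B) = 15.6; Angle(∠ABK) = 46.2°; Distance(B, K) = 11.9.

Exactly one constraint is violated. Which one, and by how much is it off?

Distance(B, K) = 11.9 — off by 5.00.

T = (0.00, 0.00) ✓; TJ at 49.90° ✓; |TJ| = 14.60 ✓; ∠(TJ, JL) = 90.00° ✓; |JL| = 22.20 ✓; ∠JLA = 53.50° ✓; |LA| = 21.10 ✓; ∠LAB = 87.20° ✓; |AB| = 15.60 ✓; ∠ABK = 46.20° ✓; |BK| = 16.90 ✗.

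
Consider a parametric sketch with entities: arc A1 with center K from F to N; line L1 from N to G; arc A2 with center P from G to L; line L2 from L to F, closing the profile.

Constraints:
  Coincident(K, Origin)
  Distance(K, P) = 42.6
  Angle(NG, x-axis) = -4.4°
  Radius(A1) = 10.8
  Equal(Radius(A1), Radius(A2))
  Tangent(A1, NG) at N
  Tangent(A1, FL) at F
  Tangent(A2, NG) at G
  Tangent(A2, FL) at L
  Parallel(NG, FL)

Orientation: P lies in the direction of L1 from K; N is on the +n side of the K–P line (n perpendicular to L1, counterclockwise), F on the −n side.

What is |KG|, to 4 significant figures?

43.95

Tangency of A1 to both parallel lines with radius 10.8 puts N and F at K ± 10.8·n: N = (0.8286, 10.77), F = (-0.8286, -10.77). Equal radii place G and L the same way about P: G = P + 10.8·n = (43.30, 7.500), L = P − 10.8·n = (41.65, -14.04). Then |KG| = |G − K| = 43.95.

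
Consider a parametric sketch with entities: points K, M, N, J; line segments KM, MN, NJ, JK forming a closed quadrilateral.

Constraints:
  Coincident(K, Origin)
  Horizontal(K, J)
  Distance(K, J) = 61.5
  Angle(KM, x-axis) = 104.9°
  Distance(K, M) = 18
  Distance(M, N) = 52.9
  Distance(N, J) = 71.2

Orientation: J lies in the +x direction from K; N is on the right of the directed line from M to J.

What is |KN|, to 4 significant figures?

35.33

Checks: |MN| = 52.90 ✓; |NJ| = 71.20 ✓.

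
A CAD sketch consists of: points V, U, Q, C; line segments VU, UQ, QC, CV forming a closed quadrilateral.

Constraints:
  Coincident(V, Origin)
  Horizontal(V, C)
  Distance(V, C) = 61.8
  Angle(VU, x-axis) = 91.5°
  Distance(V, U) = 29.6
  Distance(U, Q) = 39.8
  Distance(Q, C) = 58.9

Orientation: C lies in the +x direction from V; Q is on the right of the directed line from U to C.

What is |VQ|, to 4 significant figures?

10.63

Checks: |UQ| = 39.80 ✓; |QC| = 58.90 ✓.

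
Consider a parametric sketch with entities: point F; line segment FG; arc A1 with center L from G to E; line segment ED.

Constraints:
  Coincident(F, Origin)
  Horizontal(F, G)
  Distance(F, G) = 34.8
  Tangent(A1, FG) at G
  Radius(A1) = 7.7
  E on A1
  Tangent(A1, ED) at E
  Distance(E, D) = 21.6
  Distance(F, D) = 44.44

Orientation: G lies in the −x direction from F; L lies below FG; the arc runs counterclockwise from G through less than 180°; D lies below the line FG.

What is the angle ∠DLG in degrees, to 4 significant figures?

173.8°

Checks: |FG| = 34.80 ✓; |LE| = 7.700 ✓; ∠(LE, ED) = 90.00° ✓; |ED| = 21.60 ✓; |FD| = 44.44 ✓.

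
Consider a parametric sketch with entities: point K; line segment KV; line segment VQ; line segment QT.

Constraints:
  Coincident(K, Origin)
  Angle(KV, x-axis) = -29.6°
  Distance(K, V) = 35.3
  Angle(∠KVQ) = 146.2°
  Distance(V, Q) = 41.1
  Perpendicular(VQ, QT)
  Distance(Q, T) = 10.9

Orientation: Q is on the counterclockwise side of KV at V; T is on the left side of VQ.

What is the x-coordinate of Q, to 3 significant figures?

71.7

K is at the origin; KV runs at -29.6° with length 35.3, so V = 35.3·(cos -29.6°, sin -29.6°) = (30.7, -17.4). ∠KVQ = 146.2°, so VQ runs at -29.6° + (180° − 146.2°) = 4.20° from the x-axis; with |VQ| = 41.1, Q = V + 41.1·(cos 4.20°, sin 4.20°) = (71.7, -14.4). So Q.x = 71.7.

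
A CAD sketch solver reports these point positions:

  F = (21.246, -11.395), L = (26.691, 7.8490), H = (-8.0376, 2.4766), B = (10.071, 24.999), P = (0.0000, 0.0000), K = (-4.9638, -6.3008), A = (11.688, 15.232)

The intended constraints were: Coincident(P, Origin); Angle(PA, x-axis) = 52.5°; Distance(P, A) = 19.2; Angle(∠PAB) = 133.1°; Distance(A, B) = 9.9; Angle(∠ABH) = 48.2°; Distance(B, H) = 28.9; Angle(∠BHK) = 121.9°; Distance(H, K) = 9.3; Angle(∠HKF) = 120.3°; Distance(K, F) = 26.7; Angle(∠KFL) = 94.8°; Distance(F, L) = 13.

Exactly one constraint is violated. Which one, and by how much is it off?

Distance(F, L) = 13 — off by 7.00.

P = (0.00, 0.00) ✓; PA at 52.50° ✓; |PA| = 19.20 ✓; ∠PAB = 133.1° ✓; |AB| = 9.900 ✓; ∠ABH = 48.20° ✓; |BH| = 28.90 ✓; ∠BHK = 121.9° ✓; |HK| = 9.300 ✓; ∠HKF = 120.3° ✓; |KF| = 26.70 ✓; ∠KFL = 94.80° ✓; |FL| = 20.00 ✗.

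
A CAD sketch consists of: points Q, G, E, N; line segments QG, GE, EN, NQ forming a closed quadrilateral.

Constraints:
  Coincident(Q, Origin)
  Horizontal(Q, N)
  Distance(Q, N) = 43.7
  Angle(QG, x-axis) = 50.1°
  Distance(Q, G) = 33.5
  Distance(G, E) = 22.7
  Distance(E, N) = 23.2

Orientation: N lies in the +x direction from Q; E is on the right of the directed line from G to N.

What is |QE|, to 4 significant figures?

20.91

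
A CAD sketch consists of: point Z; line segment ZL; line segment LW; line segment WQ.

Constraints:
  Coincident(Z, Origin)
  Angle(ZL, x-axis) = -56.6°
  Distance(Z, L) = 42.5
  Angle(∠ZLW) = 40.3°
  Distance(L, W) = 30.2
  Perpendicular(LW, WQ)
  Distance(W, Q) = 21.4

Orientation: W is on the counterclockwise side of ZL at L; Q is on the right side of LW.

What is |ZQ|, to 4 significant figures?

48.94

Z is at the origin; ZL runs at -56.6° with length 42.5, so L = 42.5·(cos -56.6°, sin -56.6°) = (23.40, -35.48). ∠ZLW = 40.3°, so LW runs at -56.6° + (180° − 40.3°) = 83.10° from the x-axis; with |LW| = 30.2, W = L + 30.2·(cos 83.10°, sin 83.10°) = (27.02, -5.500). LW is perpendicular to WQ; with |WQ| = 21.4 on the right of LW, Q = W + 21.4·(0.9928, -0.1201) = (48.27, -8.071). Then |ZQ| = |Q − Z| = 48.94.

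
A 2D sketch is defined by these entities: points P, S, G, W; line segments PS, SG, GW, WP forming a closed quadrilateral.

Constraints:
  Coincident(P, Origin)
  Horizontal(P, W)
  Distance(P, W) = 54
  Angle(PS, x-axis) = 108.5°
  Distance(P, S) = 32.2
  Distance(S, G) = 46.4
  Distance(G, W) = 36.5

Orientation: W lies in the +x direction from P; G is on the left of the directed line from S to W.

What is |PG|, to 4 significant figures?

48.19

P is at the origin; P and W share the same y with |PW| = 54.0 and W in +x, so W = (54.0, 0). PS runs at 108.5° with |PS| = 32.2, so S = (-10.22, 30.54). G is determined by |SG| = 46.4 and |GW| = 36.5 together: it lies at the intersection of circle(S, 46.4) and circle(W, 36.5). With |SW| = 71.11, the foot of the radical line on SW is 41.32 from S and the perpendicular offset is √(46.4² − 41.32²) = 21.10. Taking the left-of-SW solution: G = (36.16, 31.85).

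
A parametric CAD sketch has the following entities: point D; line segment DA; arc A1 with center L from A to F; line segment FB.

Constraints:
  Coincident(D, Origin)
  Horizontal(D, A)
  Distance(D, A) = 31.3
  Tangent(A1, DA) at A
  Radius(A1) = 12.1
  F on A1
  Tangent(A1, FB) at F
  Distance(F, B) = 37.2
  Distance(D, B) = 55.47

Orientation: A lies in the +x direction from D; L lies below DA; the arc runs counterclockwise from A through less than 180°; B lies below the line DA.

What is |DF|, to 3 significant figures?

23.5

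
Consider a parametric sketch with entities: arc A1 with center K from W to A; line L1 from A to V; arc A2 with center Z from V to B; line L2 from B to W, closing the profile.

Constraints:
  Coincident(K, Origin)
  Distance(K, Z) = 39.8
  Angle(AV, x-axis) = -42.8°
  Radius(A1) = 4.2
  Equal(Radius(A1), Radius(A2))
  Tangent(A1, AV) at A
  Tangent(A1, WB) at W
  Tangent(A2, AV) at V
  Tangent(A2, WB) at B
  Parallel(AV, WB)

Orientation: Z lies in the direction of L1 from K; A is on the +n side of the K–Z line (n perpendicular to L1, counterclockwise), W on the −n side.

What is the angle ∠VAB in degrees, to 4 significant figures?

11.92°

Tangency of A1 to both parallel lines with radius 4.2 puts A and W at K ± 4.2·n: A = (2.854, 3.082), W = (-2.854, -3.082). Equal radii place V and B the same way about Z: V = Z + 4.2·n = (32.06, -23.96), B = Z − 4.2·n = (26.35, -30.12). Then cos ∠VAB = AV·AB / (|AV||AB|), giving 11.92°.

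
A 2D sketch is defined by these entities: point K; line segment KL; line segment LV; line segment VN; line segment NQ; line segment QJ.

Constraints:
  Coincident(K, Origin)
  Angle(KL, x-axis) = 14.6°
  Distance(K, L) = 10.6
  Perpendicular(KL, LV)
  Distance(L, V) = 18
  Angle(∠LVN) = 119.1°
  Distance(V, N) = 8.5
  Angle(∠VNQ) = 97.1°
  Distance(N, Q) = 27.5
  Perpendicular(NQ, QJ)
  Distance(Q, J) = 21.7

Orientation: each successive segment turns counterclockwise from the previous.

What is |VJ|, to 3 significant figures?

31.5

K is at the origin; KL runs at 14.6° with length 10.6, so L = (10.3, 2.67). KL ⟂ LV, so LV runs at 105°; with |LV| = 18.0, V = (5.72, 20.1). ∠LVN = 119.1° gives VN at 166° from the x-axis; with |VN| = 8.5, N = (-2.51, 22.2). ∠VNQ = 97.1° gives NQ at -112° from the x-axis; with |NQ| = 27.5, Q = (-12.6, -3.35). NQ is perpendicular to QJ, so QJ runs at -21.6°; with |QJ| = 21.7, J = (7.54, -11.3). Then |VJ| = |J − V| = 31.5.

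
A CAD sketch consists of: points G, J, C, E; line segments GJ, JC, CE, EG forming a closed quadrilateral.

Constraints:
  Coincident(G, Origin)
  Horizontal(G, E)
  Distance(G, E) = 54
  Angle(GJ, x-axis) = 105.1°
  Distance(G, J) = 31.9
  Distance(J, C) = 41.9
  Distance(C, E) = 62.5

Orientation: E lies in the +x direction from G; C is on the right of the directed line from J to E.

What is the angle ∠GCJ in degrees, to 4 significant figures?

35.19°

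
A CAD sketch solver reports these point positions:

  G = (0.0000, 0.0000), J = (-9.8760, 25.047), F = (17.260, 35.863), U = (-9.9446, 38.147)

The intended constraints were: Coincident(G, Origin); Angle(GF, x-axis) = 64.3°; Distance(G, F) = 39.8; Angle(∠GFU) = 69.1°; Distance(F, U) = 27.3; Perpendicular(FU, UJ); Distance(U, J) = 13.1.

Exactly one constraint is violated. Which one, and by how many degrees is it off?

Perpendicular(FU, UJ) — off by 5.10°.

G = (0.00, 0.00) ✓; GF at 64.30° ✓; |GF| = 39.80 ✓; ∠GFU = 69.10° ✓; |FU| = 27.30 ✓; ∠(FU, UJ) = 95.10° ✗; |UJ| = 13.10 ✓.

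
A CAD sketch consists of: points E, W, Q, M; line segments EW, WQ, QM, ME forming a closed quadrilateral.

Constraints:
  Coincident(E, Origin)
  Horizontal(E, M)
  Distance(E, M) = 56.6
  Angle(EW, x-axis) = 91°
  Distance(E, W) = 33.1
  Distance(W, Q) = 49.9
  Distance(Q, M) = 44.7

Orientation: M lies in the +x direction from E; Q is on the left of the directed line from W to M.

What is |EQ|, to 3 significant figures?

65.1

Checks: |WQ| = 49.90 ✓; |QM| = 44.70 ✓.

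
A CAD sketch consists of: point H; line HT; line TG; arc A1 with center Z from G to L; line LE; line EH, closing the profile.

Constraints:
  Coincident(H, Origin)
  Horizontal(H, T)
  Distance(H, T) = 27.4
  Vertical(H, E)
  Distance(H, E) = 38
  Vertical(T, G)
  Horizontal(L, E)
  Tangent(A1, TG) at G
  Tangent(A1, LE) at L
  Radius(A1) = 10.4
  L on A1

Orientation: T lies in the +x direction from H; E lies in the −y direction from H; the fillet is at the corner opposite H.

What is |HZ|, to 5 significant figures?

32.415

H is at the origin; H and T share the same y with |HT| = 27.4 and T on the +x side, so T = (27.400, 0.0000). H and E share the same x with |HE| = 38.0 and E on the −y side, so E = (0.0000, -38.000). The virtual corner opposite H is at (27.400, -38.000). Tangency of A1 to TG means the radius ZG is perpendicular to TG and A1 meets LE tangentially, so ZL is at right angles to LE, with radius 10.4, so the center Z sits 10.4 in from both sides at Z = (17.000, -27.600). Then |HZ| = |Z − H| = 32.415.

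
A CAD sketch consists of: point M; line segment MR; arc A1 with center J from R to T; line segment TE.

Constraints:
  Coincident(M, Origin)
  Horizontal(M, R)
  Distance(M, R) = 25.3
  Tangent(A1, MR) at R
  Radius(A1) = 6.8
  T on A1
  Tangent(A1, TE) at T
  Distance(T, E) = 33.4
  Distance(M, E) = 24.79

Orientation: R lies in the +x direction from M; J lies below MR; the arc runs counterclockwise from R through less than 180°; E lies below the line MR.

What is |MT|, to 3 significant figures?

20.8

M is at the origin; MR is horizontal with |MR| = 25.3 and R on the +x side, so R = (25.3, 0.00). Since A1 is tangent to MR there, JR ⟂ MR, so J = R + (0, -6.8) = (25.3, -6.80). Since JT ⟂ TE (tangency), |JE| = √(6.8² + 33.4²) = 34.1 regardless of where T sits on A1. So E lies on both circle(M, 24.79) and circle(J, 34.1); the below-MR intersection is E = (-3.83, -24.5). T is the foot of the tangent from E: T = (20.7, -1.81).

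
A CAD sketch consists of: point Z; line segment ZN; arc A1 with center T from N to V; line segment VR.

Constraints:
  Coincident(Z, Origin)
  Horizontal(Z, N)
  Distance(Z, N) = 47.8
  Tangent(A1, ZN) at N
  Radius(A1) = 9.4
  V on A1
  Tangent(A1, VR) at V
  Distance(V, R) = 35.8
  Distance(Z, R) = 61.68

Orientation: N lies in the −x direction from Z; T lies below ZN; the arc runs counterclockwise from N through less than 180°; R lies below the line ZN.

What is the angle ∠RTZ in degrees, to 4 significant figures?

90.97°

Z is at the origin; ZN is horizontal with |ZN| = 47.8 and N on the −x side, so N = (-47.80, 0.000). A1 meets ZN tangentially, so TN is at right angles to ZN, so T = N + (0, -9.4) = (-47.80, -9.400). Since TV ⟂ VR (tangency), |TR| = √(9.4² + 35.8²) = 37.01 regardless of where V sits on A1. So R lies on both circle(Z, 61.68) and circle(T, 37.01); the below-ZN intersection is R = (-41.28, -45.83). V is the foot of the tangent from R: V = (-56.33, -13.35).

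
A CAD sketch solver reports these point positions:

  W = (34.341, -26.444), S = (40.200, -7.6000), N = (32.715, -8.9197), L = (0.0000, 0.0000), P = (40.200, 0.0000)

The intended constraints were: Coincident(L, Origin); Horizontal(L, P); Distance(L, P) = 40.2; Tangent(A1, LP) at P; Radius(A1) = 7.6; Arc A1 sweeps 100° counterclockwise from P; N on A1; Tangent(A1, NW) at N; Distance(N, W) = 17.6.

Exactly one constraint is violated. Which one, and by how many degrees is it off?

Tangent(A1, NW) at N — off by 4.70°.

L = (0.00, 0.00) ✓; L.y = 0.00, P.y = 0.00 ✓; |LP| = 40.20 ✓; ∠(SP, PL) = 90.00° ✓; |SP| = 7.600 ✓; bearing(S→N) − bearing(S→P) = 100.0° ✓; |SN| = 7.600 ✓; ∠(SN, NW) = 94.70° ✗; |NW| = 17.60 ✓.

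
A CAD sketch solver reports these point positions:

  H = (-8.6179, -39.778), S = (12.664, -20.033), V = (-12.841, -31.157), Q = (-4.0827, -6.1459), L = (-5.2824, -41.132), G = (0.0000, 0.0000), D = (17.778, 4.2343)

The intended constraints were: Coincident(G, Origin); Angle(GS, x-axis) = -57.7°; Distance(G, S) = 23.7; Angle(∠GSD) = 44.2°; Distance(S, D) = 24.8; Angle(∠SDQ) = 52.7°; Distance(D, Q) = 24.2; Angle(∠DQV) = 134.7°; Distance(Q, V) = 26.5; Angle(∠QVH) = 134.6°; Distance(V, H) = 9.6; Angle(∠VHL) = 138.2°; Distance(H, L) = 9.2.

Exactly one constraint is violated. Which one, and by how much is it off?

Distance(H, L) = 9.2 — off by 5.60.

G = (0.00, 0.00) ✓; GS at -57.70° ✓; |GS| = 23.70 ✓; ∠GSD = 44.20° ✓; |SD| = 24.80 ✓; ∠SDQ = 52.70° ✓; |DQ| = 24.20 ✓; ∠DQV = 134.7° ✓; |QV| = 26.50 ✓; ∠QVH = 134.6° ✓; |VH| = 9.600 ✓; ∠VHL = 138.2° ✓; |HL| = 3.600 ✗.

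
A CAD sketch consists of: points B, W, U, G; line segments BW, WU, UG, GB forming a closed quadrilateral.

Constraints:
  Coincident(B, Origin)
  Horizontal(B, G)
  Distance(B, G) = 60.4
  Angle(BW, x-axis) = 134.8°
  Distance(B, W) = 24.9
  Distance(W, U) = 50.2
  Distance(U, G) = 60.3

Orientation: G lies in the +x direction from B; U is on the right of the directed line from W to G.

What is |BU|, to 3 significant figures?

27.3

Checks: |WU| = 50.20 ✓; |UG| = 60.30 ✓.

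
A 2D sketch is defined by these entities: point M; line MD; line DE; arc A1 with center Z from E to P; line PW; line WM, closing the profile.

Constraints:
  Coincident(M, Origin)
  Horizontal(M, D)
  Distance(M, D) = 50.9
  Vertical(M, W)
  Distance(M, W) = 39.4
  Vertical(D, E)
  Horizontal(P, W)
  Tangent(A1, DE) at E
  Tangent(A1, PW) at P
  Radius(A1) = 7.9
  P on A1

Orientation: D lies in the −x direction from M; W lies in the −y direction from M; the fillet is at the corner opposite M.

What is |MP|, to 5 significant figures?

58.321

M is at the origin; M and D share the same y with |MD| = 50.9 and D on the −x side, so D = (-50.900, 0.0000). MW is vertical with |MW| = 39.4 and W on the −y side, so W = (0.0000, -39.400). The virtual corner opposite M is at (-50.900, -39.400). Tangency of A1 to DE means the radius ZE is perpendicular to DE and the tangent condition forces ZP to be normal to PW, with radius 7.9, so the center Z sits 7.9 in from both sides at Z = (-43.000, -31.500). That places the tangent points at E = (-50.900, -31.500) on DE and P = (-43.000, -39.400) on PW. Then |MP| = |P − M| = 58.321.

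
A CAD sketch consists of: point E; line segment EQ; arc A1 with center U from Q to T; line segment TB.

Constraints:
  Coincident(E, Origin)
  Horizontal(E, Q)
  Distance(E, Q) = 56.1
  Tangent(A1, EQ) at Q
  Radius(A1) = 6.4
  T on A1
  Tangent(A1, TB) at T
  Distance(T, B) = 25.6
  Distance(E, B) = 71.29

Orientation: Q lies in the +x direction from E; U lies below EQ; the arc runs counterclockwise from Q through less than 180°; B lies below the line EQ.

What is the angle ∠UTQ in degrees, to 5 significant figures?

29.386°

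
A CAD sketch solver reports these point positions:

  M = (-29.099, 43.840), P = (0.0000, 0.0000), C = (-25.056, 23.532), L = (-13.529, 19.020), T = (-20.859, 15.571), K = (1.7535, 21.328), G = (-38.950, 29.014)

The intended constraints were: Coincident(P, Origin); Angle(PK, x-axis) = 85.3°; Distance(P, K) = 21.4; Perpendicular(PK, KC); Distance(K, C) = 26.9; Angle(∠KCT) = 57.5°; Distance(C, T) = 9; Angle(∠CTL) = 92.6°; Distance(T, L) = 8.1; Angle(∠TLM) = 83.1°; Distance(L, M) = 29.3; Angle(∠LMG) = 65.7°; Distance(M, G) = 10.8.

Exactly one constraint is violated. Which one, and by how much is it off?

Distance(M, G) = 10.8 — off by 7.00.

P = (0.00, 0.00) ✓; PK at 85.30° ✓; |PK| = 21.40 ✓; ∠(PK, KC) = 90.00° ✓; |KC| = 26.90 ✓; ∠KCT = 57.50° ✓; |CT| = 9.000 ✓; ∠CTL = 92.60° ✓; |TL| = 8.101 ✓; ∠TLM = 83.10° ✓; |LM| = 29.30 ✓; ∠LMG = 65.70° ✓; |MG| = 17.80 ✗.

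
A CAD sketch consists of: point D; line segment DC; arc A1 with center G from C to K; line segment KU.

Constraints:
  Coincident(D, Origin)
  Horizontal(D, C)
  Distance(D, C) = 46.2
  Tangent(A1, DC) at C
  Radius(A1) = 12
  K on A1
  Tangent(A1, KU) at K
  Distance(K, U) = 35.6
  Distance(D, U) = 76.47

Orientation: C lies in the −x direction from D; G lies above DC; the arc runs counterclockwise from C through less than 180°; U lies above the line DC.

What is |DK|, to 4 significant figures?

42.14

D is at the origin; DC is horizontal with |DC| = 46.2 and C on the −x side, so C = (-46.20, 0.000). The tangent condition forces GC to be normal to DC, so G = C + (0, 12) = (-46.20, 12.00). Since GK ⟂ KU (tangency), |GU| = √(12.0² + 35.6²) = 37.57 regardless of where K sits on A1. So U lies on both circle(D, 76.47) and circle(G, 37.57); the above-DC intersection is U = (-60.53, 46.73). K is the foot of the tangent from U: K = (-37.15, 19.88).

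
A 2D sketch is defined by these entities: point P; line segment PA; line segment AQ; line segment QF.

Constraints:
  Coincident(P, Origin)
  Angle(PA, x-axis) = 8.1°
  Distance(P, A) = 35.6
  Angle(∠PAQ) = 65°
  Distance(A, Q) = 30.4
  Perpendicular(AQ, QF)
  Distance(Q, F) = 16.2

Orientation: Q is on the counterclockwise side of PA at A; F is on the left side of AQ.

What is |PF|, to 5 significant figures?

22.223

P is at the origin; PA runs at 8.1° with length 35.6, so A = 35.6·(cos 8.1°, sin 8.1°) = (35.245, 5.0161). ∠PAQ = 65.0°, so AQ runs at 8.1° + (180° − 65.0°) = 123.10° from the x-axis; with |AQ| = 30.4, Q = A + 30.4·(cos 123.10°, sin 123.10°) = (18.643, 30.483). The perpendicularity gives QF at right angles to AQ; with |QF| = 16.2 on the left of AQ, F = Q + 16.2·(-0.83772, -0.54610) = (5.0723, 21.636). Then |PF| = |F − P| = 22.223.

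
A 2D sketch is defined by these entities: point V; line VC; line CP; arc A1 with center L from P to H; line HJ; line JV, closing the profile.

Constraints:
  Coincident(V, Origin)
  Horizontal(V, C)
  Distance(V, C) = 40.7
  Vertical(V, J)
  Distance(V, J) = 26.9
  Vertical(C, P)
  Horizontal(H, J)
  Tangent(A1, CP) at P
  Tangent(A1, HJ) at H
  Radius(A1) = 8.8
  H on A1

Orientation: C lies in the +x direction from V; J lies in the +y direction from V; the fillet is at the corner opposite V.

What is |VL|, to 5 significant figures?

36.677

V is at the origin; VC is horizontal with |VC| = 40.7 and C on the +x side, so C = (40.700, 0.0000). V and J share the same x with |VJ| = 26.9 and J on the +y side, so J = (0.0000, 26.900). The virtual corner opposite V is at (40.700, 26.900). The tangent condition forces LP to be normal to CP and tangency of A1 to HJ means the radius LH is perpendicular to HJ, with radius 8.8, so the center L sits 8.8 in from both sides at L = (31.900, 18.100). Then |VL| = |L − V| = 36.677.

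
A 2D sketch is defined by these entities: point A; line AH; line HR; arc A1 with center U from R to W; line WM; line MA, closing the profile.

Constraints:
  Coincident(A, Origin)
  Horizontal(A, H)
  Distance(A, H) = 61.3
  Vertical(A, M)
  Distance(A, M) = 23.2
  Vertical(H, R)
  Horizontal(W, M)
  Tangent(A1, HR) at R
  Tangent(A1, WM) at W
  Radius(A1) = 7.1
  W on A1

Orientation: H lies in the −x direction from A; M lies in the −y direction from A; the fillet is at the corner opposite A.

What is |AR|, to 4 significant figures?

63.38

The virtual corner opposite A is at (-61.30, -23.20). Since A1 is tangent to HR there, UR ⟂ HR and A1 meets WM tangentially, so UW is at right angles to WM, with radius 7.1, so the center U sits 7.1 in from both sides at U = (-54.20, -16.10). That places the tangent points at R = (-61.30, -16.10) on HR and W = (-54.20, -23.20) on WM. Then |AR| = |R − A| = 63.38.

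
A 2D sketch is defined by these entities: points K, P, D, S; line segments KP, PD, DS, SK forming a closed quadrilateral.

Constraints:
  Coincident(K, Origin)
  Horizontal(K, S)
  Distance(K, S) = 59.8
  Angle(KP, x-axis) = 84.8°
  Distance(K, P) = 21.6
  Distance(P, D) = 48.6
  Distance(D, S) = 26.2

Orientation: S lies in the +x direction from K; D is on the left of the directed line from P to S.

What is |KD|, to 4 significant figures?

56.09

Checks: |KS| = 59.80 ✓; |KP| = 21.60 ✓; |PD| = 48.60 ✓; |DS| = 26.20 ✓.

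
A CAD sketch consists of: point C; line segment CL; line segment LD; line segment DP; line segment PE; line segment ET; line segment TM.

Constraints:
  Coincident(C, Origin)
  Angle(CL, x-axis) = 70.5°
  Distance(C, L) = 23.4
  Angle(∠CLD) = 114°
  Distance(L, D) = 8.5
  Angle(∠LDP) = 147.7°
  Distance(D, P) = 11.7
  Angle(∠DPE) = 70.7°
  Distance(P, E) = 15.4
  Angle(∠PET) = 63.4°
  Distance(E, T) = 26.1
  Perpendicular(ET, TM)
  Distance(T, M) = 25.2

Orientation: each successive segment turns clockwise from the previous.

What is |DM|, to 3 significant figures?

22.7

C is at the origin; CL runs at 70.5° with length 23.4, so L = (7.81, 22.1). ∠CLD = 114.0° gives LD at 4.50° from the x-axis; with |LD| = 8.5, D = (16.3, 22.7). ∠LDP = 147.7° gives DP at -27.8° from the x-axis; with |DP| = 11.7, P = (26.6, 17.3). ∠DPE = 70.7° gives PE at -137° from the x-axis; with |PE| = 15.4, E = (15.4, 6.78). ∠PET = 63.4° gives ET at 106° from the x-axis; with |ET| = 26.1, T = (8.03, 31.8). ET ⟂ TM, so TM runs at 16.3°; with |TM| = 25.2, M = (32.2, 38.9). Then |DM| = |M − D| = 22.7.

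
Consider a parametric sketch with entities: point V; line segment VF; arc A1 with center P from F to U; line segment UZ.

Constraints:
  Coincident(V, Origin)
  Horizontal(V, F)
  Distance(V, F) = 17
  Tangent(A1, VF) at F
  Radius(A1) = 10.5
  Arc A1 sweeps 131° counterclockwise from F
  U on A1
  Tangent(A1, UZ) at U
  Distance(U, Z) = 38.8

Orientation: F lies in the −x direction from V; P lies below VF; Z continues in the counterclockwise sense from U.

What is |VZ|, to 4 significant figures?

46.67

V is at the origin; VF is horizontal with |VF| = 17.0 and F on the −x side, so F = (-17.00, 0.000). A1 meets VF tangentially, so PF is at right angles to VF, so P = F + (0, -10.5) = (-17.00, -10.50). On A1, F sits at bearing 90° from P; a 131° counterclockwise sweep puts U at bearing 221°, so U = P + 10.5·(cos 221°, sin 221°) = (-24.92, -17.39). A1 meets UZ tangentially, so PU is at right angles to UZ, so UZ runs along (−sin 221°, cos 221°); with |UZ| = 38.8, Z = (0.5306, -46.67). Then |VZ| = |Z − V| = 46.67.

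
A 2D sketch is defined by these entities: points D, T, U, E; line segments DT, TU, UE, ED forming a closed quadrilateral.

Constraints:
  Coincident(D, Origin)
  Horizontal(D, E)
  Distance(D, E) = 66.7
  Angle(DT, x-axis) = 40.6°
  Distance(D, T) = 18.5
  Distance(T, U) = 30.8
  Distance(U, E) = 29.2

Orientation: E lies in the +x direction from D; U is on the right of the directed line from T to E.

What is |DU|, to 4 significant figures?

38.95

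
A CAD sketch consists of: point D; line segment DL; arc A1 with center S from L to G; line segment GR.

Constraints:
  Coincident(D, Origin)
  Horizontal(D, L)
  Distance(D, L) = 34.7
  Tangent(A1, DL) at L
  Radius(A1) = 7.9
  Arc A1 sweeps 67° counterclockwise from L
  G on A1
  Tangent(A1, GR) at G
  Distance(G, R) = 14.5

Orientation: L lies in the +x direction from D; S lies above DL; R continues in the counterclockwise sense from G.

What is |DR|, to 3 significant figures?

51.0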